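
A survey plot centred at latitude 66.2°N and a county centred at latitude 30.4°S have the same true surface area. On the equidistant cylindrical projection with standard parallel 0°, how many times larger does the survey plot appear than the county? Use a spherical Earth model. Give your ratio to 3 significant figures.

Plate carrée maps x = Rλ, y = Rφ. The meridian scale is h = 1 and the parallel scale is k = 1/cos φ = sec φ.
Areal scale at 66.2°: h·k = 1.000 × 2.478 = 2.478.
Areal scale at 30.4°: h·k = 1.000 × 1.159 = 1.159.
Ratio = 2.478/1.159 ≈ 2.14.

2.14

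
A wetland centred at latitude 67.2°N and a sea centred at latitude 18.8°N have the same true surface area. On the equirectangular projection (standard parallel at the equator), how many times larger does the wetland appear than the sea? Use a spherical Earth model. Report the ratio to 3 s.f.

2.44

Plate carrée maps x = Rλ, y = Rφ. The meridian scale is h = 1 and the parallel scale is k = 1/cos φ = sec φ.
Areal scale at 67.2°: h·k = 1.000 × 2.581 = 2.581.
Areal scale at 18.8°: h·k = 1.000 × 1.056 = 1.056.
Ratio = 2.581/1.056 ≈ 2.44.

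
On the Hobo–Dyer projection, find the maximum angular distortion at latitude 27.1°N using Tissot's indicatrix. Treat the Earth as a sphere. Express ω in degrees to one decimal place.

Hobo–Dyer is a cylindrical equal-area projection with standard parallels at ±37.5°. A cylindrical equal-area projection with standard parallel φ₀ has meridian scale h = cos φ / cos φ₀ and parallel scale k = cos φ₀ / cos φ (so areas are preserved, h·k = 1).
At 27.1°: h = 1.122, k = 0.8912; principal scales a = 1.122, b = 0.8912.
sin(ω/2) = (a − b)/(a + b) = 0.2309/2.013 = 0.1147, so ω = 2 arcsin(0.1147) ≈ 13.2°.

13.2°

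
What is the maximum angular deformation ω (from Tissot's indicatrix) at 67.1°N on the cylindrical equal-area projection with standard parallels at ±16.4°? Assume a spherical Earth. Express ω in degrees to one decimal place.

For cylindrical equal-area with standard parallel φ₀, h = cos φ / cos φ₀ and k = cos φ₀ / cos φ, so h·k = 1.
At 67.1°: h = 0.4056, k = 2.465; principal scales a = 2.465, b = 0.4056.
sin(ω/2) = (a − b)/(a + b) = 2.060/2.871 = 0.7174, so ω = 2 arcsin(0.7174) ≈ 91.7°.

91.7°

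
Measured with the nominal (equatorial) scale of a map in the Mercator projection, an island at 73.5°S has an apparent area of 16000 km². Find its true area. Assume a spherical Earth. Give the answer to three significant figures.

For Mercator, h = k = sec φ (a conformal cylindrical projection has a single point scale, 1/cos φ).
Areal scale = k² = sec²φ = 1/cos²(73.5°) = 1/0.2840² = 12.40.
True area = apparent / (areal scale) = 16000 / 12.40 ≈ 1290 km².

1290 km²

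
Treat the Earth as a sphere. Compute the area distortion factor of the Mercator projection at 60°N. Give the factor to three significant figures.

For Mercator, h = k = sec φ (a conformal cylindrical projection has a single point scale, 1/cos φ).
Areal scale = k² = sec²φ = 1/cos²(60°) = 1/0.5000² = 4.000.

4.00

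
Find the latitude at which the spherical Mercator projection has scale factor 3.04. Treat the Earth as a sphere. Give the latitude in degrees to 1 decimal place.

70.8°

Mercator scale is k = sec φ = 1/cos φ.
1/cos φ = 3.04  ⇒  cos φ = 0.3289  ⇒  φ = arccos(0.3289) ≈ 70.8°.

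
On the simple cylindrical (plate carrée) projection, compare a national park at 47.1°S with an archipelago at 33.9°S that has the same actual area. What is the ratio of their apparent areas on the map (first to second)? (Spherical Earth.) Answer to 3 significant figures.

1.22

For the equirectangular projection with φ₀ = 0 (plate carrée), h = 1 along meridians and k = sec φ along parallels.
Areal scale at 47.1°: h·k = 1.000 × 1.469 = 1.469.
Areal scale at 33.9°: h·k = 1.000 × 1.205 = 1.205.
Ratio = 1.469/1.205 ≈ 1.22.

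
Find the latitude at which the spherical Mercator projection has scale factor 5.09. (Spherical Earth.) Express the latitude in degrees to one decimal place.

78.7°

Mercator scale is k = sec φ = 1/cos φ.
1/cos φ = 5.09  ⇒  cos φ = 0.1965  ⇒  φ = arccos(0.1965) ≈ 78.7°.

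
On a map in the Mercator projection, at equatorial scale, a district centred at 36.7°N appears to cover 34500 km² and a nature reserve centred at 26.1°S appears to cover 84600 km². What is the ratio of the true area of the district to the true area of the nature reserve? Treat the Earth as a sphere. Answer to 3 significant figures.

0.325

Since Mercator area scale is 1/cos²φ, the true area equals the apparent area multiplied by cos²φ.
True area of district: 34500 × cos²(36.7°) = 34500 × 0.6428 = 22180 km².
True area of nature reserve: 84600 × cos²(26.1°) = 84600 × 0.8065 = 68230 km².
Ratio = 22180 / 68230 ≈ 0.325.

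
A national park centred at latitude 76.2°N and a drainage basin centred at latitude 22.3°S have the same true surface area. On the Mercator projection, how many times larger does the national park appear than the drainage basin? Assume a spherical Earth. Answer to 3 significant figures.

On Mercator, area is exaggerated by sec²φ = 1/cos²φ.
At 76.2°: sec²(76.2°) = 1/0.2385² = 17.58.
At 22.3°: sec²(22.3°) = 1/0.9252² = 1.168.
Ratio = 17.58/1.168 = cos²(22.3°)/cos²(76.2°) ≈ 15.0.

15.0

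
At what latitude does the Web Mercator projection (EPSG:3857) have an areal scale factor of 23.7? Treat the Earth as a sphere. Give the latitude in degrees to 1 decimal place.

78.1°

Mercator areal scale is sec²φ.
sec²φ = 23.7  ⇒  cos²φ = 0.04219  ⇒  cos φ = 0.2054.
φ = arccos(0.2054) ≈ 78.1°.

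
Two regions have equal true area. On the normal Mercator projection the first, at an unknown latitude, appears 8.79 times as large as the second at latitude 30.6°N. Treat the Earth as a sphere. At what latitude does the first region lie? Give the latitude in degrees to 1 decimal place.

For equal true areas on Mercator, apparent areas scale as sec²φ, so the ratio is cos²φ₂ / cos²φ₁.
cos²φ₂ / cos²φ₁ = 8.79  ⇒  cos φ₁ = cos 30.6° / √8.79 = 0.8607/2.965 = 0.2903.
φ₁ = arccos(0.2903) ≈ 73.1°.

73.1°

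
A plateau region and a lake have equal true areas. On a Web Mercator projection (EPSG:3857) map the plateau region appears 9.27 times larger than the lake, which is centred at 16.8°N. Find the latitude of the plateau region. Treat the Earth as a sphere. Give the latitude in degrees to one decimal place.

71.7°

Mercator areal scale is sec²φ, so apparent-area ratio = sec²φ₁ / sec²φ₂ = cos²φ₂ / cos²φ₁.
cos²φ₂ / cos²φ₁ = 9.27  ⇒  cos φ₁ = cos 16.8° / √9.27 = 0.9573/3.045 = 0.3144.
φ₁ = arccos(0.3144) ≈ 71.7°.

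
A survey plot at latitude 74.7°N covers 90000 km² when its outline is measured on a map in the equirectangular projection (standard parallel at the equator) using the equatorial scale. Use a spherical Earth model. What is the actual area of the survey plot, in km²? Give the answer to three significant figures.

23700 km²

Plate carrée maps x = Rλ, y = Rφ. The meridian scale is h = 1 and the parallel scale is k = 1/cos φ = sec φ.
Areal scale = h·k = 1 × sec φ; at 74.7°, h = 1.000, k = 3.790, so h·k = 3.790.
True area = apparent / (areal scale) = 90000 / 3.790 ≈ 23700 km².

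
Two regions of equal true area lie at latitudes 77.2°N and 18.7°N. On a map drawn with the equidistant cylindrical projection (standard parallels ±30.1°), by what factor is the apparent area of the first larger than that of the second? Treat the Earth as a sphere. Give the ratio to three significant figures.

In the equirectangular projection with standard parallel φ₀ = 30.1° (x = Rλ cos φ₀, y = Rφ), meridians are true-scale (h = 1) and the parallel scale is k = cos φ₀ / cos φ.
Areal scale at 77.2°: h·k = 1.000 × 3.905 = 3.905.
Areal scale at 18.7°: h·k = 1.000 × 0.9134 = 0.9134.
Ratio = 3.905/0.9134 ≈ 4.28.

4.28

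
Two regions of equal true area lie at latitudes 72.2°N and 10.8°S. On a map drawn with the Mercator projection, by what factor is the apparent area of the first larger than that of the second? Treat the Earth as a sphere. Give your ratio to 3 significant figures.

10.3

Mercator areal scale is sec²φ.
At 72.2°: sec²(72.2°) = 1/0.3057² = 10.70.
At 10.8°: sec²(10.8°) = 1/0.9823² = 1.036.
Ratio = 10.70/1.036 = cos²(10.8°)/cos²(72.2°) ≈ 10.3.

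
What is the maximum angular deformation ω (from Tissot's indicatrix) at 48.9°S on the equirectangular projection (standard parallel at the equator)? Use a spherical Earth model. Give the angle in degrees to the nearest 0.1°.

23.9°

Plate carrée maps x = Rλ, y = Rφ. The meridian scale is h = 1 and the parallel scale is k = 1/cos φ = sec φ.
At 48.9°: h = 1.000, k = 1.521; principal scales a = 1.521, b = 1.000.
sin(ω/2) = (a − b)/(a + b) = 0.5212/2.521 = 0.2067, so ω = 2 arcsin(0.2067) ≈ 23.9°.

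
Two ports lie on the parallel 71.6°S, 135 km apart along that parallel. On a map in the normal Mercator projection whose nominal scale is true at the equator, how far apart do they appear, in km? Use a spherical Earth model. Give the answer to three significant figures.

The Mercator projection is conformal; its linear scale factor is the same in every direction and equals sec φ = 1/cos φ.
Along the parallel, k = sec 71.6° = 1/0.3156 = 3.168.
Map distance = 135 × 3.168 ≈ 428 km.

428 km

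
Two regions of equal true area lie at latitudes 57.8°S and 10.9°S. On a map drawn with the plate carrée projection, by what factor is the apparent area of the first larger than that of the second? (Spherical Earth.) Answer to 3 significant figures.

1.84

In the plate carrée (x = Rλ, y = Rφ), meridians are true-scale (h = 1) and parallels are stretched by k = sec φ.
Areal scale at 57.8°: h·k = 1.000 × 1.877 = 1.877.
Areal scale at 10.9°: h·k = 1.000 × 1.018 = 1.018.
Ratio = 1.877/1.018 ≈ 1.84.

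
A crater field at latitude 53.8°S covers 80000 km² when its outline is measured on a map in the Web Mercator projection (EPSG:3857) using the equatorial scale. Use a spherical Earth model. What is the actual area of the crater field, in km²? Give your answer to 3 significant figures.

27900 km²

For Mercator, h = k = sec φ (a conformal cylindrical projection has a single point scale, 1/cos φ).
Areal scale = k² = sec²φ = 1/cos²(53.8°) = 1/0.5906² = 2.867.
True area = apparent / (areal scale) = 80000 / 2.867 ≈ 27900 km².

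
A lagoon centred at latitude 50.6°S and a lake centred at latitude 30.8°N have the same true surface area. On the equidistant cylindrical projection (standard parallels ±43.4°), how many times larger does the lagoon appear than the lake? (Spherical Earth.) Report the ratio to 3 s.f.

With standard parallel φ₀ = 43.4°, the equirectangular projection gives x = Rλ cos φ₀, y = Rφ, so h = 1 and k = cos 43.4° / cos φ.
Areal scale at 50.6°: h·k = 1.000 × 1.145 = 1.145.
Areal scale at 30.8°: h·k = 1.000 × 0.8459 = 0.8459.
Ratio = 1.145/0.8459 ≈ 1.35.

1.35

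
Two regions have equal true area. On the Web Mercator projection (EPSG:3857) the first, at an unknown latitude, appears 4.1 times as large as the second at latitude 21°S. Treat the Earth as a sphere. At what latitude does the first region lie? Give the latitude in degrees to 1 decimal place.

62.5°

Mercator areal scale is sec²φ, so apparent-area ratio = sec²φ₁ / sec²φ₂ = cos²φ₂ / cos²φ₁.
cos²φ₂ / cos²φ₁ = 4.1  ⇒  cos φ₁ = cos 21° / √4.1 = 0.9336/2.025 = 0.4611.
φ₁ = arccos(0.4611) ≈ 62.5°.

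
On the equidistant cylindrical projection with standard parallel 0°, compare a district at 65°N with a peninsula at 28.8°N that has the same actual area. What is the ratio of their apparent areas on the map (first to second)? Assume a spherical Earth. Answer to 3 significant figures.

Plate carrée maps x = Rλ, y = Rφ. The meridian scale is h = 1 and the parallel scale is k = 1/cos φ = sec φ.
Areal scale at 65°: h·k = 1.000 × 2.366 = 2.366.
Areal scale at 28.8°: h·k = 1.000 × 1.141 = 1.141.
Ratio = 2.366/1.141 ≈ 2.07.

2.07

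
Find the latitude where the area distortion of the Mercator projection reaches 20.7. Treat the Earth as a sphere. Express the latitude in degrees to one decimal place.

77.3°

Mercator areal scale is sec²φ.
sec²φ = 20.7  ⇒  cos²φ = 0.04831  ⇒  cos φ = 0.2198.
φ = arccos(0.2198) ≈ 77.3°.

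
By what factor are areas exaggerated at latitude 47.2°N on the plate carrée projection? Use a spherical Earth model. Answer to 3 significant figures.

For the equirectangular projection with φ₀ = 0 (plate carrée), h = 1 along meridians and k = sec φ along parallels.
Areal scale = h·k = 1 × sec φ; at 47.2°, h = 1.000, k = 1.472, so h·k = 1.472.

1.47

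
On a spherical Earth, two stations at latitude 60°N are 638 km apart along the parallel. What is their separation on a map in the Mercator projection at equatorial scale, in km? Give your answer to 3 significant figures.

Mercator is conformal, so the point scale is isotropic: h = k = sec φ = 1/cos φ.
Along the parallel, k = sec 60° = 1/0.5000 = 2.000.
Map distance = 638 × 2.000 ≈ 1280 km.

1280 km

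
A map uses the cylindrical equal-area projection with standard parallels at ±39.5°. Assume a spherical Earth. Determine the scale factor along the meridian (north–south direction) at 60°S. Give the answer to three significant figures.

A cylindrical equal-area projection with standard parallel φ₀ has meridian scale h = cos φ / cos φ₀ and parallel scale k = cos φ₀ / cos φ (so areas are preserved, h·k = 1).
h = cos 60° / cos 39.5° = 0.5000/0.7716 = 0.6480.

0.648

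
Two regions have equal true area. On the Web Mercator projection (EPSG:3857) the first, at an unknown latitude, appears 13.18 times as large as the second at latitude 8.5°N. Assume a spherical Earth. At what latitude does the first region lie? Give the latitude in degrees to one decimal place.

Mercator areal scale is sec²φ, so apparent-area ratio = sec²φ₁ / sec²φ₂ = cos²φ₂ / cos²φ₁.
cos²φ₂ / cos²φ₁ = 13.18  ⇒  cos φ₁ = cos 8.5° / √13.18 = 0.9890/3.630 = 0.2724.
φ₁ = arccos(0.2724) ≈ 74.2°.

74.2°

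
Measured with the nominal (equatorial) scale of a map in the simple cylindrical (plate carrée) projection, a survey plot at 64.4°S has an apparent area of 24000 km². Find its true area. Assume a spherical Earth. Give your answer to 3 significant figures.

For the equirectangular projection with φ₀ = 0 (plate carrée), h = 1 along meridians and k = sec φ along parallels.
Areal scale = h·k = 1 × sec φ; at 64.4°, h = 1.000, k = 2.314, so h·k = 2.314.
True area = apparent / (areal scale) = 24000 / 2.314 ≈ 10400 km².

10400 km²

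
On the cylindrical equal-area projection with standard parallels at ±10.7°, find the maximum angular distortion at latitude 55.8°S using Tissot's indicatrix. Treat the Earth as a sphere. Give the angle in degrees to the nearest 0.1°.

60.9°

Cylindrical equal-area (φ₀ = 10.7°): h = cos φ / cos 10.7° along meridians, k = cos 10.7° / cos φ along parallels; h·k = 1.
At 55.8°: h = 0.5720, k = 1.748; principal scales a = 1.748, b = 0.5720.
sin(ω/2) = (a − b)/(a + b) = 1.176/2.320 = 0.5069, so ω = 2 arcsin(0.5069) ≈ 60.9°.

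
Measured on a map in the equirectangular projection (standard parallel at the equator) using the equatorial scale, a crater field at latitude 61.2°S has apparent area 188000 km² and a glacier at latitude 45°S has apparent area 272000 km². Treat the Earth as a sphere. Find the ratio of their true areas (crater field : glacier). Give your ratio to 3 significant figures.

0.471

On the plate carrée, areal scale = h·k = 1 × sec φ, so true area = apparent × cos φ.
True area of crater field: 188000 × cos(61.2°) = 188000 × 0.4818 = 90570 km².
True area of glacier: 272000 × cos(45°) = 272000 × 0.7071 = 192300 km².
Ratio = 90570 / 192300 ≈ 0.471.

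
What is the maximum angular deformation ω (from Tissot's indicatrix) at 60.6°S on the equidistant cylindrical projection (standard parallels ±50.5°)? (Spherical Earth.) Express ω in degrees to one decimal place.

The equidistant cylindrical projection with φ₀ = 50.5° has h = 1 (meridians true) and k = cos φ₀ / cos φ along parallels.
At 60.6°: h = 1.000, k = 1.296; principal scales a = 1.296, b = 1.000.
sin(ω/2) = (a − b)/(a + b) = 0.2957/2.296 = 0.1288, so ω = 2 arcsin(0.1288) ≈ 14.8°.

14.8°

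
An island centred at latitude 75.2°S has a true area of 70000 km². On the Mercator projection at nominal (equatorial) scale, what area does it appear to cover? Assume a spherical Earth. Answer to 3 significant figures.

For Mercator, h = k = sec φ (a conformal cylindrical projection has a single point scale, 1/cos φ).
Areal scale = k² = sec²φ = 1/cos²(75.2°) = 1/0.2554² = 15.33.
Apparent area = 70000 × 15.33 ≈ 1070000 km².

1070000 km²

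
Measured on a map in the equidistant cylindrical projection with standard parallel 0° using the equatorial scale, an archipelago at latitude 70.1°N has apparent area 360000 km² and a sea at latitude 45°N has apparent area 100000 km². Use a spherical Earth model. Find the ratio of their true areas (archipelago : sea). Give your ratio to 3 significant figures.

1.73

On the plate carrée, areal scale = h·k = 1 × sec φ, so true area = apparent × cos φ.
True area of archipelago: 360000 × cos(70.1°) = 360000 × 0.3404 = 122500 km².
True area of sea: 100000 × cos(45°) = 100000 × 0.7071 = 70710 km².
Ratio = 122500 / 70710 ≈ 1.73.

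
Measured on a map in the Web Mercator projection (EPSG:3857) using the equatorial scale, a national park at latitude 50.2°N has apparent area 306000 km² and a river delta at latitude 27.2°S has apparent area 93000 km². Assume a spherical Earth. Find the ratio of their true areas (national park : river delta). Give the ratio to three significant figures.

1.70

Since Mercator area scale is 1/cos²φ, the true area equals the apparent area multiplied by cos²φ.
True area of national park: 306000 × cos²(50.2°) = 306000 × 0.4097 = 125400 km².
True area of river delta: 93000 × cos²(27.2°) = 93000 × 0.7911 = 73570 km².
Ratio = 125400 / 73570 ≈ 1.70.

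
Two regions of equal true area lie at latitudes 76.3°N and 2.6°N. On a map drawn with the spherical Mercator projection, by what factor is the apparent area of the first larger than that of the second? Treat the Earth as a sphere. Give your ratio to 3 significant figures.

Mercator is conformal with k = sec φ, so areal scale = k² = sec²φ.
At 76.3°: sec²(76.3°) = 1/0.2368² = 17.83.
At 2.6°: sec²(2.6°) = 1/0.9990² = 1.002.
Ratio = 17.83/1.002 = cos²(2.6°)/cos²(76.3°) ≈ 17.8.

17.8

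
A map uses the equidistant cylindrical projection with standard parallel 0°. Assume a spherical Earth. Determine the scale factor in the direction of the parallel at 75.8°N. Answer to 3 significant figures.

4.08

Plate carrée maps x = Rλ, y = Rφ. The meridian scale is h = 1 and the parallel scale is k = 1/cos φ = sec φ.
k = 1/cos 75.8° = 1/0.2453 = 4.077.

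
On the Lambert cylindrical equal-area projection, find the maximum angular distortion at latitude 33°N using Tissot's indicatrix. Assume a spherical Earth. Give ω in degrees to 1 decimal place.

The Lambert cylindrical equal-area projection is the cylindrical equal-area projection with its standard parallel at the equator (φ₀ = 0). For cylindrical equal-area with standard parallel φ₀, h = cos φ / cos φ₀ and k = cos φ₀ / cos φ, so h·k = 1.
At 33°: h = 0.8387, k = 1.192; principal scales a = 1.192, b = 0.8387.
sin(ω/2) = (a − b)/(a + b) = 0.3537/2.031 = 0.1741, so ω = 2 arcsin(0.1741) ≈ 20.1°.

20.1°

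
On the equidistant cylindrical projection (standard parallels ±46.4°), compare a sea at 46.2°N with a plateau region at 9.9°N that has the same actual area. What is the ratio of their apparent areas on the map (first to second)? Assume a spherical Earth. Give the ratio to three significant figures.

The equidistant cylindrical projection with φ₀ = 46.4° has h = 1 (meridians true) and k = cos φ₀ / cos φ along parallels.
Areal scale at 46.2°: h·k = 1.000 × 0.9964 = 0.9964.
Areal scale at 9.9°: h·k = 1.000 × 0.7000 = 0.7000.
Ratio = 0.9964/0.7000 ≈ 1.42.

1.42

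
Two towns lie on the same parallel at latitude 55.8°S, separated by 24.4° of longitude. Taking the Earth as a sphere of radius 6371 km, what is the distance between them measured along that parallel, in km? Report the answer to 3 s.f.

1530 km

Arc length along a parallel = R cos φ · Δλ (with Δλ in radians).
= 6371 × cos 55.8° × (24.4° × π/180) = 6371 × 0.5621 × 0.4259 ≈ 1530 km.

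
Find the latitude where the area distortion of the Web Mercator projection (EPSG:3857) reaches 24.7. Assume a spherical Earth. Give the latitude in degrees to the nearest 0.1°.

78.4°

Mercator areal scale is sec²φ.
sec²φ = 24.7  ⇒  cos²φ = 0.04049  ⇒  cos φ = 0.2012.
φ = arccos(0.2012) ≈ 78.4°.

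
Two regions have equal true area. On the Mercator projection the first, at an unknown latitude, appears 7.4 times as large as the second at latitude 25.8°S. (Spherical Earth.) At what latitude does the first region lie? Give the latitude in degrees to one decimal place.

70.7°

For equal true areas on Mercator, apparent areas scale as sec²φ, so the ratio is cos²φ₂ / cos²φ₁.
cos²φ₂ / cos²φ₁ = 7.4  ⇒  cos φ₁ = cos 25.8° / √7.4 = 0.9003/2.720 = 0.3310.
φ₁ = arccos(0.3310) ≈ 70.7°.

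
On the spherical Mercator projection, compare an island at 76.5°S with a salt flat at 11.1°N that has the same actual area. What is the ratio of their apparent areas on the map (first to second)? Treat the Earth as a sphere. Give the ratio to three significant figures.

On Mercator, area is exaggerated by sec²φ = 1/cos²φ.
At 76.5°: sec²(76.5°) = 1/0.2334² = 18.35.
At 11.1°: sec²(11.1°) = 1/0.9813² = 1.038.
Ratio = 18.35/1.038 = cos²(11.1°)/cos²(76.5°) ≈ 17.7.

17.7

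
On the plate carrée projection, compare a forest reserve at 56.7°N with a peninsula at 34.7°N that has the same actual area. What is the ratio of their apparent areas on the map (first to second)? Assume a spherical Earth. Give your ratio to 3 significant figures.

Plate carrée maps x = Rλ, y = Rφ. The meridian scale is h = 1 and the parallel scale is k = 1/cos φ = sec φ.
Areal scale at 56.7°: h·k = 1.000 × 1.821 = 1.821.
Areal scale at 34.7°: h·k = 1.000 × 1.216 = 1.216.
Ratio = 1.821/1.216 ≈ 1.50.

1.50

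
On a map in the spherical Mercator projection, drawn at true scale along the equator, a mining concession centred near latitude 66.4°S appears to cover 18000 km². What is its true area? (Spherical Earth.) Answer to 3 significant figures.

Mercator is conformal, so the point scale is isotropic: h = k = sec φ = 1/cos φ.
Areal scale = k² = sec²φ = 1/cos²(66.4°) = 1/0.4003² = 6.239.
True area = apparent / (areal scale) = 18000 / 6.239 ≈ 2890 km².

2890 km²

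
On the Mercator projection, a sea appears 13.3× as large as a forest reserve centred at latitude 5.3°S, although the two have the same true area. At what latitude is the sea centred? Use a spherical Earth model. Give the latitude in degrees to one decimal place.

For equal true areas on Mercator, apparent areas scale as sec²φ, so the ratio is cos²φ₂ / cos²φ₁.
cos²φ₂ / cos²φ₁ = 13.3  ⇒  cos φ₁ = cos 5.3° / √13.3 = 0.9957/3.647 = 0.2730.
φ₁ = arccos(0.2730) ≈ 74.2°.

74.2°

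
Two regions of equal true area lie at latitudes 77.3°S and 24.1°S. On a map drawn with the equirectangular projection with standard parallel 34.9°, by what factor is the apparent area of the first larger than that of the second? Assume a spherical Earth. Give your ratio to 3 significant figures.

In the equirectangular projection with standard parallel φ₀ = 34.9° (x = Rλ cos φ₀, y = Rφ), meridians are true-scale (h = 1) and the parallel scale is k = cos φ₀ / cos φ.
Areal scale at 77.3°: h·k = 1.000 × 3.731 = 3.731.
Areal scale at 24.1°: h·k = 1.000 × 0.8985 = 0.8985.
Ratio = 3.731/0.8985 ≈ 4.15.

4.15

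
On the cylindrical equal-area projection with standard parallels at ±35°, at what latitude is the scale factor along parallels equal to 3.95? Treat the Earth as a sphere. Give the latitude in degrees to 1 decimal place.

78.0°

Cylindrical equal-area (φ₀ = 35°): h = cos φ / cos 35° along meridians, k = cos 35° / cos φ along parallels; h·k = 1.
k = cos φ₀ / cos φ = 3.95  ⇒  cos φ = cos 35° / 3.95 = 0.2074.
φ = arccos(0.2074) ≈ 78.0°.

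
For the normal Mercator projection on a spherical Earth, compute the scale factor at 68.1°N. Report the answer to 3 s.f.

2.68

For Mercator, h = k = sec φ (a conformal cylindrical projection has a single point scale, 1/cos φ).
k = 1/cos 68.1° = 1/0.3730 = 2.681.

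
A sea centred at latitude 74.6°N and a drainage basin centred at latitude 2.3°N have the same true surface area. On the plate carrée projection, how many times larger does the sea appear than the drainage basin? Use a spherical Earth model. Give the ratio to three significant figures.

3.76

Plate carrée maps x = Rλ, y = Rφ. The meridian scale is h = 1 and the parallel scale is k = 1/cos φ = sec φ.
Areal scale at 74.6°: h·k = 1.000 × 3.766 = 3.766.
Areal scale at 2.3°: h·k = 1.000 × 1.001 = 1.001.
Ratio = 3.766/1.001 ≈ 3.76.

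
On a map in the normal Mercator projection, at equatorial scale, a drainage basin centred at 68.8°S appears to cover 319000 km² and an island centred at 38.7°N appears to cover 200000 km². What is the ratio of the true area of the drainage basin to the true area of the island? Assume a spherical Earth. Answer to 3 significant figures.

On Mercator the areal scale is sec²φ, so true area = apparent × cos²φ.
True area of drainage basin: 319000 × cos²(68.8°) = 319000 × 0.1308 = 41720 km².
True area of island: 200000 × cos²(38.7°) = 200000 × 0.6091 = 121800 km².
Ratio = 41720 / 121800 ≈ 0.342.

0.342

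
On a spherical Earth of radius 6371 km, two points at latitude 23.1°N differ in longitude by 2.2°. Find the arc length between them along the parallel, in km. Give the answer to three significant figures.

225 km

Arc length along a parallel = R cos φ · Δλ (with Δλ in radians).
= 6371 × cos 23.1° × (2.2° × π/180) = 6371 × 0.9198 × 0.03840 ≈ 225 km.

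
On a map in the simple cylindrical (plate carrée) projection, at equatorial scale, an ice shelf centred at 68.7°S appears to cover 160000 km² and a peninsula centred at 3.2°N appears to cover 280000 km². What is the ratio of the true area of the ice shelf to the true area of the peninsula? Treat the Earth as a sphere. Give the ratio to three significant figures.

0.208

Plate carrée has h = 1 and k = sec φ, giving areal scale sec φ; true area = (apparent area) · cos φ.
True area of ice shelf: 160000 × cos(68.7°) = 160000 × 0.3633 = 58120 km².
True area of peninsula: 280000 × cos(3.2°) = 280000 × 0.9984 = 279600 km².
Ratio = 58120 / 279600 ≈ 0.208.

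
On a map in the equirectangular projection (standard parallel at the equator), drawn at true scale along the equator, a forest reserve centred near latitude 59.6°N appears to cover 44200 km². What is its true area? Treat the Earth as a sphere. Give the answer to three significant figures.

22400 km²

In the plate carrée (x = Rλ, y = Rφ), meridians are true-scale (h = 1) and parallels are stretched by k = sec φ.
Areal scale = h·k = 1 × sec φ; at 59.6°, h = 1.000, k = 1.976, so h·k = 1.976.
True area = apparent / (areal scale) = 44200 / 1.976 ≈ 22400 km².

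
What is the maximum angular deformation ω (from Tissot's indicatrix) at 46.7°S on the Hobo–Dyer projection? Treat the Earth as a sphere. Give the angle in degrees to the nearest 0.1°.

Hobo–Dyer is a cylindrical equal-area projection with standard parallels at ±37.5°. For cylindrical equal-area with standard parallel φ₀, h = cos φ / cos φ₀ and k = cos φ₀ / cos φ, so h·k = 1.
At 46.7°: h = 0.8645, k = 1.157; principal scales a = 1.157, b = 0.8645.
sin(ω/2) = (a − b)/(a + b) = 0.2923/2.021 = 0.1446, so ω = 2 arcsin(0.1446) ≈ 16.6°.

16.6°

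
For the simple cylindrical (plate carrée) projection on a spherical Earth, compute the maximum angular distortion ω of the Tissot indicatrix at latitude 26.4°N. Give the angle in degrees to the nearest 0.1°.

Plate carrée maps x = Rλ, y = Rφ. The meridian scale is h = 1 and the parallel scale is k = 1/cos φ = sec φ.
At 26.4°: h = 1.000, k = 1.116; principal scales a = 1.116, b = 1.000.
sin(ω/2) = (a − b)/(a + b) = 0.1164/2.116 = 0.05501, so ω = 2 arcsin(0.05501) ≈ 6.3°.

6.3°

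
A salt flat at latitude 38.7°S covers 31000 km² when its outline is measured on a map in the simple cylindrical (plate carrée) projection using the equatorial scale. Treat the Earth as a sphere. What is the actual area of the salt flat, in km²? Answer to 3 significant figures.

For the equirectangular projection with φ₀ = 0 (plate carrée), h = 1 along meridians and k = sec φ along parallels.
Areal scale = h·k = 1 × sec φ; at 38.7°, h = 1.000, k = 1.281, so h·k = 1.281.
True area = apparent / (areal scale) = 31000 / 1.281 ≈ 24200 km².

24200 km²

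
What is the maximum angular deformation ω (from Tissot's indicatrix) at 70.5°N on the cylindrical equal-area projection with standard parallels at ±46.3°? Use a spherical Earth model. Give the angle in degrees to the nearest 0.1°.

For cylindrical equal-area with standard parallel φ₀, h = cos φ / cos φ₀ and k = cos φ₀ / cos φ, so h·k = 1.
At 70.5°: h = 0.4832, k = 2.070; principal scales a = 2.070, b = 0.4832.
sin(ω/2) = (a − b)/(a + b) = 1.587/2.553 = 0.6215, so ω = 2 arcsin(0.6215) ≈ 76.8°.

76.8°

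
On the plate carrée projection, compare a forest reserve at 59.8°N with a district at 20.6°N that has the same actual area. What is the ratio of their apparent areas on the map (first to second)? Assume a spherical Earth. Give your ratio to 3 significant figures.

1.86

In the plate carrée (x = Rλ, y = Rφ), meridians are true-scale (h = 1) and parallels are stretched by k = sec φ.
Areal scale at 59.8°: h·k = 1.000 × 1.988 = 1.988.
Areal scale at 20.6°: h·k = 1.000 × 1.068 = 1.068.
Ratio = 1.988/1.068 ≈ 1.86.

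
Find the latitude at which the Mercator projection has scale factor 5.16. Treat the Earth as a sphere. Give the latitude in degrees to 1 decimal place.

Mercator scale is k = sec φ = 1/cos φ.
1/cos φ = 5.16  ⇒  cos φ = 0.1938  ⇒  φ = arccos(0.1938) ≈ 78.8°.

78.8°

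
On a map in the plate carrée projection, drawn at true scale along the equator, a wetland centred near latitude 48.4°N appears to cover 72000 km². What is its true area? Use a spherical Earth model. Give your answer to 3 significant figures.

For the equirectangular projection with φ₀ = 0 (plate carrée), h = 1 along meridians and k = sec φ along parallels.
Areal scale = h·k = 1 × sec φ; at 48.4°, h = 1.000, k = 1.506, so h·k = 1.506.
True area = apparent / (areal scale) = 72000 / 1.506 ≈ 47800 km².

47800 km²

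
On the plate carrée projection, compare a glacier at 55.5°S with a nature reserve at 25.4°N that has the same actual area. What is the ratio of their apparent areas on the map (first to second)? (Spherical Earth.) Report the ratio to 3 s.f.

1.59

For the equirectangular projection with φ₀ = 0 (plate carrée), h = 1 along meridians and k = sec φ along parallels.
Areal scale at 55.5°: h·k = 1.000 × 1.766 = 1.766.
Areal scale at 25.4°: h·k = 1.000 × 1.107 = 1.107.
Ratio = 1.766/1.107 ≈ 1.59.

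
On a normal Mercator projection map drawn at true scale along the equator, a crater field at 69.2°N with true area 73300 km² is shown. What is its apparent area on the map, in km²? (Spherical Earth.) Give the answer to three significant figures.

581000 km²

Mercator is conformal, so the point scale is isotropic: h = k = sec φ = 1/cos φ.
Areal scale = k² = sec²φ = 1/cos²(69.2°) = 1/0.3551² = 7.930.
Apparent area = 73300 × 7.930 ≈ 581000 km².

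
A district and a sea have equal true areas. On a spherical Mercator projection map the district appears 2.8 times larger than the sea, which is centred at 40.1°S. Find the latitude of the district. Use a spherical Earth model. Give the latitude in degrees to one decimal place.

Mercator areal scale is sec²φ, so apparent-area ratio = sec²φ₁ / sec²φ₂ = cos²φ₂ / cos²φ₁.
cos²φ₂ / cos²φ₁ = 2.8  ⇒  cos φ₁ = cos 40.1° / √2.8 = 0.7649/1.673 = 0.4571.
φ₁ = arccos(0.4571) ≈ 62.8°.

62.8°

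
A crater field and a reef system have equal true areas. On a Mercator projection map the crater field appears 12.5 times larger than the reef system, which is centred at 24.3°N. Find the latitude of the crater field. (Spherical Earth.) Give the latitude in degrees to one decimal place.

For equal true areas on Mercator, apparent areas scale as sec²φ, so the ratio is cos²φ₂ / cos²φ₁.
cos²φ₂ / cos²φ₁ = 12.5  ⇒  cos φ₁ = cos 24.3° / √12.5 = 0.9114/3.536 = 0.2578.
φ₁ = arccos(0.2578) ≈ 75.1°.

75.1°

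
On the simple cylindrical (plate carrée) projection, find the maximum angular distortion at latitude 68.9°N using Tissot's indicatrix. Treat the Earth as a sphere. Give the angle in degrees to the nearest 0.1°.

56.1°

In the plate carrée (x = Rλ, y = Rφ), meridians are true-scale (h = 1) and parallels are stretched by k = sec φ.
At 68.9°: h = 1.000, k = 2.778; principal scales a = 2.778, b = 1.000.
sin(ω/2) = (a − b)/(a + b) = 1.778/3.778 = 0.4706, so ω = 2 arcsin(0.4706) ≈ 56.1°.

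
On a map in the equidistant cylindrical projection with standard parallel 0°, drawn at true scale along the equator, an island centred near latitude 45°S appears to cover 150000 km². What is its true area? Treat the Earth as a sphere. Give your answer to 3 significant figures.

106000 km²

For the equirectangular projection with φ₀ = 0 (plate carrée), h = 1 along meridians and k = sec φ along parallels.
Areal scale = h·k = 1 × sec φ; at 45°, h = 1.000, k = 1.414, so h·k = 1.414.
True area = apparent / (areal scale) = 150000 / 1.414 ≈ 106000 km².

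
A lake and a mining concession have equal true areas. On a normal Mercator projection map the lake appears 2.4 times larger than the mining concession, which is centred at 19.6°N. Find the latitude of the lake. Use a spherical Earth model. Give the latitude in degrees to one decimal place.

For equal true areas on Mercator, apparent areas scale as sec²φ, so the ratio is cos²φ₂ / cos²φ₁.
cos²φ₂ / cos²φ₁ = 2.4  ⇒  cos φ₁ = cos 19.6° / √2.4 = 0.9421/1.549 = 0.6081.
φ₁ = arccos(0.6081) ≈ 52.5°.

52.5°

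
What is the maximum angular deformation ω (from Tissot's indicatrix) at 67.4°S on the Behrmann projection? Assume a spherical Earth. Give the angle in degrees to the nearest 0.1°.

84.3°

Behrmann is a cylindrical equal-area projection with standard parallels at ±30°. For cylindrical equal-area with standard parallel φ₀, h = cos φ / cos φ₀ and k = cos φ₀ / cos φ, so h·k = 1.
At 67.4°: h = 0.4437, k = 2.254; principal scales a = 2.254, b = 0.4437.
sin(ω/2) = (a − b)/(a + b) = 1.810/2.697 = 0.6710, so ω = 2 arcsin(0.6710) ≈ 84.3°.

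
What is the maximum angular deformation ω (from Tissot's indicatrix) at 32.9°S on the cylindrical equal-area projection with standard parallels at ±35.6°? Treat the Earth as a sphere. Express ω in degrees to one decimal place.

For cylindrical equal-area with standard parallel φ₀, h = cos φ / cos φ₀ and k = cos φ₀ / cos φ, so h·k = 1.
At 32.9°: h = 1.033, k = 0.9684; principal scales a = 1.033, b = 0.9684.
sin(ω/2) = (a − b)/(a + b) = 0.06420/2.001 = 0.03208, so ω = 2 arcsin(0.03208) ≈ 3.7°.

3.7°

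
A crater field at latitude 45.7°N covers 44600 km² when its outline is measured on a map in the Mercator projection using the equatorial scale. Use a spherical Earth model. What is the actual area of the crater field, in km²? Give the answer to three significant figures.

21800 km²

For Mercator, h = k = sec φ (a conformal cylindrical projection has a single point scale, 1/cos φ).
Areal scale = k² = sec²φ = 1/cos²(45.7°) = 1/0.6984² = 2.050.
True area = apparent / (areal scale) = 44600 / 2.050 ≈ 21800 km².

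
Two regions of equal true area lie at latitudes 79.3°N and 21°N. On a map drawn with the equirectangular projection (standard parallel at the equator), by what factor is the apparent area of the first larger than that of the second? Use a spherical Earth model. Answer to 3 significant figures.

5.03

For the equirectangular projection with φ₀ = 0 (plate carrée), h = 1 along meridians and k = sec φ along parallels.
Areal scale at 79.3°: h·k = 1.000 × 5.386 = 5.386.
Areal scale at 21°: h·k = 1.000 × 1.071 = 1.071.
Ratio = 5.386/1.071 ≈ 5.03.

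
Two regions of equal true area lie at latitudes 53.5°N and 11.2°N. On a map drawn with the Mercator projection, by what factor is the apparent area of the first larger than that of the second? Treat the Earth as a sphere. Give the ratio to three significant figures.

2.72

On Mercator, area is exaggerated by sec²φ = 1/cos²φ.
At 53.5°: sec²(53.5°) = 1/0.5948² = 2.826.
At 11.2°: sec²(11.2°) = 1/0.9810² = 1.039.
Ratio = 2.826/1.039 = cos²(11.2°)/cos²(53.5°) ≈ 2.72.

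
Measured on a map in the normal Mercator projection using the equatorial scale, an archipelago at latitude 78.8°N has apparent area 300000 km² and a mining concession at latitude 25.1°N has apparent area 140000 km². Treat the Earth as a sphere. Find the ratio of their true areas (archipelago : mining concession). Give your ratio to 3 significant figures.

Since Mercator area scale is 1/cos²φ, the true area equals the apparent area multiplied by cos²φ.
True area of archipelago: 300000 × cos²(78.8°) = 300000 × 0.03773 = 11320 km².
True area of mining concession: 140000 × cos²(25.1°) = 140000 × 0.8201 = 114800 km².
Ratio = 11320 / 114800 ≈ 0.0986.

0.0986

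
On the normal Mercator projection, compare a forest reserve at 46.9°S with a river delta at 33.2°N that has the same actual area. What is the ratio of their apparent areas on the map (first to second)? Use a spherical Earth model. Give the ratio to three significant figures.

On Mercator, area is exaggerated by sec²φ = 1/cos²φ.
At 46.9°: sec²(46.9°) = 1/0.6833² = 2.142.
At 33.2°: sec²(33.2°) = 1/0.8368² = 1.428.
Ratio = 2.142/1.428 = cos²(33.2°)/cos²(46.9°) ≈ 1.50.

1.50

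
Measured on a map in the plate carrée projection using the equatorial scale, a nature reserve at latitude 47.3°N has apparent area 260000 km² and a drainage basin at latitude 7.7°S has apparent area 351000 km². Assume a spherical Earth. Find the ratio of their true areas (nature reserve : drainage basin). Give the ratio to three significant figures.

On the plate carrée, areal scale = h·k = 1 × sec φ, so true area = apparent × cos φ.
True area of nature reserve: 260000 × cos(47.3°) = 260000 × 0.6782 = 176300 km².
True area of drainage basin: 351000 × cos(7.7°) = 351000 × 0.9910 = 347800 km².
Ratio = 176300 / 347800 ≈ 0.507.

0.507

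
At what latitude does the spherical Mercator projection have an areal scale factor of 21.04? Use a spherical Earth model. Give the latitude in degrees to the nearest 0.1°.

77.4°

Mercator areal scale is sec²φ.
sec²φ = 21.04  ⇒  cos²φ = 0.04753  ⇒  cos φ = 0.2180.
φ = arccos(0.2180) ≈ 77.4°.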